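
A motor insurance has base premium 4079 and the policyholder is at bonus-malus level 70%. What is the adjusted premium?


adjusted = base * BM_level / 100
= 4079 * 70 / 100
= 4079 * 0.7
= 2855.3


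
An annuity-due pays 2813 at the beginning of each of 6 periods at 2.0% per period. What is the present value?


PV_due = PMT * (1-(1+i)^(-n))/i * (1+i)
PV_immediate = 15756.8251
PV_due = 15756.8251 * 1.02
= 16071.9616


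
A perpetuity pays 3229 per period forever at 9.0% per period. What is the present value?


PV = PMT / i
= 3229 / 0.09
= 35877.7778


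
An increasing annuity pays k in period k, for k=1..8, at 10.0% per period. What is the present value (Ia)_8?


(Ia)_n = sum_{k=1}^{n} k * v^k, v = 1/(1+i)
v = 0.909091
Sum computed term by term:
(Ia)_8 = 21.3636


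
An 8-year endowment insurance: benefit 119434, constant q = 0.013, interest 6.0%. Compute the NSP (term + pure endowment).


Term component = 9250.8867
Pure endowment = 8_p_x * v^8 * benefit = 0.900611 * 0.627412 * 119434 = 67486.7131
NSP = 76737.5998


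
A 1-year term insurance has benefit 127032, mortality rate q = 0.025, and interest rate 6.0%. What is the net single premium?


NSP = benefit * q * v
v = 1/(1+i) = 0.943396
NSP = 127032 * 0.025 * 0.943396
= 2996.0377


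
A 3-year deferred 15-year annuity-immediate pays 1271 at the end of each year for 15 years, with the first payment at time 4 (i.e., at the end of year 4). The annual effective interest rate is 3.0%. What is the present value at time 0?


PV at time 3 of the 15-year annuity-immediate:
a_n = 1271 * (1-(1+0.03)^(-15))/0.03 = 15173.1155
Discount back 3 years to time 0:
PV = 15173.1155 * (1+0.03)^(-3)
= 15173.1155 * 0.915142
= 13885.5501


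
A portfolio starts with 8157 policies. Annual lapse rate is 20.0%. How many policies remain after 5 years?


remaining = initial * (1 - lapse)^years
= 8157 * (1 - 0.2)^5
= 8157 * 0.32768
= 2672.8858


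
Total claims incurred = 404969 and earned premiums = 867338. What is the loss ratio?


Loss ratio = claims / premiums
= 404969 / 867338
= 0.4669


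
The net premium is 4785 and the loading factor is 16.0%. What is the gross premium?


Gross = net * (1 + loading)
= 4785 * (1 + 0.16)
= 4785 * 1.16
= 5550.6


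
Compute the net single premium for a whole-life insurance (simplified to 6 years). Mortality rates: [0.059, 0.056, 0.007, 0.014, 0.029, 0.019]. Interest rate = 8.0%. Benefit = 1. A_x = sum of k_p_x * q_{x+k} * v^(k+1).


v = 0.925926
Year 0: k_p_x=1.0, q=0.059, term=0.05463
Year 1: k_p_x=0.941, q=0.056, term=0.045178
Year 2: k_p_x=0.888304, q=0.007, term=0.004936
Year 3: k_p_x=0.882086, q=0.014, term=0.009077
Year 4: k_p_x=0.869737, q=0.029, term=0.017166
Year 5: k_p_x=0.844514, q=0.019, term=0.010112
A_x = 0.1411


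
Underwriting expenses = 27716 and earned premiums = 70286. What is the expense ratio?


Expense ratio = expenses / premiums
= 27716 / 70286
= 0.3943


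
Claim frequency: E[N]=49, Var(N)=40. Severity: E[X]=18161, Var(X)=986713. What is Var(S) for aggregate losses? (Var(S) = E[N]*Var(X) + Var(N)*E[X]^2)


Var(S) = E[N]*Var(X) + Var(N)*E[X]^2
= 49*986713 + 40*18161^2
= 48348937 + 13192876840
= 1.3241e+10


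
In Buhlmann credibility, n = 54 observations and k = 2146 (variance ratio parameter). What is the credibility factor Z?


Z = n / (n + k)
= 54 / (54 + 2146)
= 54 / 2200
= 0.0245


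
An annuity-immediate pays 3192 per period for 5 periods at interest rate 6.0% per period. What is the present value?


PV = PMT * (1 - (1+i)^(-n)) / i
= 3192 * (1 - (1+0.06)^(-5)) / 0.06
= 3192 * (1 - 0.747258) / 0.06
= 3192 * 4.212364
= 13445.8652


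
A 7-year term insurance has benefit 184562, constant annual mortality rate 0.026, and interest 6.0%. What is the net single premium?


NSP = benefit * sum_{k=0}^{n-1} k_p_x * q * v^(k+1)
With constant q=0.026, v=0.943396
Sum = 0.135122
NSP = 184562 * 0.135122
= 24938.3182


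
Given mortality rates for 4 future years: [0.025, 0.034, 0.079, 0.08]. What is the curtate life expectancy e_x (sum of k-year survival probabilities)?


e_x = sum_{k=1}^{n} k_p_x
k_p_x values:
  1_p_x = 0.975
  2_p_x = 0.94185
  3_p_x = 0.867444
  4_p_x = 0.798048
e_x = 3.5823


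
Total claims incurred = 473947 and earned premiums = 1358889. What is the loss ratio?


Loss ratio = claims / premiums
= 473947 / 1358889
= 0.3488


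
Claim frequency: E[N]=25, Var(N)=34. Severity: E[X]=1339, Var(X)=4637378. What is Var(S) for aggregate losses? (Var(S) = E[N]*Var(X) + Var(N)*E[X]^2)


Var(S) = E[N]*Var(X) + Var(N)*E[X]^2
= 25*4637378 + 34*1339^2
= 115934450 + 60959314
= 1.7689e+08


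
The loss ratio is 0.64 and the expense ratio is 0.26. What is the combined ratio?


Combined ratio = loss ratio + expense ratio
= 0.64 + 0.26
= 0.9


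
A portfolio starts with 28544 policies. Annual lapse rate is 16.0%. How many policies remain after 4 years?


remaining = initial * (1 - lapse)^years
= 28544 * (1 - 0.16)^4
= 28544 * 0.497871
= 14211.2401


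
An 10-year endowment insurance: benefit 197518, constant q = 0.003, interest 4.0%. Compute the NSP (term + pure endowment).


Term component = 4746.3759
Pure endowment = 10_p_x * v^10 * benefit = 0.970402 * 0.675564 * 197518 = 129486.6125
NSP = 134232.9884


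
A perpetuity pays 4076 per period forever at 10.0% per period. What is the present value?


PV = PMT / i
= 4076 / 0.1
= 40760.0


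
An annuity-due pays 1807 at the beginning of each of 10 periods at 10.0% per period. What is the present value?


PV_due = PMT * (1-(1+i)^(-n))/i * (1+i)
PV_immediate = 11103.2328
PV_due = 11103.2328 * 1.1
= 12213.556


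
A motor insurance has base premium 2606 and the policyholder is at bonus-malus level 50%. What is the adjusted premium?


adjusted = base * BM_level / 100
= 2606 * 50 / 100
= 2606 * 0.5
= 1303.0


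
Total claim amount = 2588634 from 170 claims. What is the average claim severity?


severity = total / number
= 2588634 / 170
= 15227.2588


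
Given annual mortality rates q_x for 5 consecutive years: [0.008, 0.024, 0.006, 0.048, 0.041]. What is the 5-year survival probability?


p_k = 1 - q_k for each year
Survival = product of (1 - q_k)
= 0.992 * 0.976 * 0.994 * 0.952 * 0.959
= 0.8786


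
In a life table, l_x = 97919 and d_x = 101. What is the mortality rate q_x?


q_x = d_x / l_x
= 101 / 97919
= 0.001


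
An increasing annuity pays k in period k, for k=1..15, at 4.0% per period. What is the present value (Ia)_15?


(Ia)_n = sum_{k=1}^{n} k * v^k, v = 1/(1+i)
v = 0.961538
Sum computed term by term:
(Ia)_15 = 80.8539


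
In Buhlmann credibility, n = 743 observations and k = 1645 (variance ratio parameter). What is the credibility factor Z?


Z = n / (n + k)
= 743 / (743 + 1645)
= 743 / 2388
= 0.3111


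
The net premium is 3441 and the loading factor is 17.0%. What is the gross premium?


Gross = net * (1 + loading)
= 3441 * (1 + 0.17)
= 3441 * 1.17
= 4025.97


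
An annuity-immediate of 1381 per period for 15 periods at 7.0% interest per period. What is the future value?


FV = PMT * ((1+i)^n - 1) / i
= 1381 * ((1.07)^15 - 1) / 0.07
= 1381 * (2.759032 - 1) / 0.07
= 34703.1794


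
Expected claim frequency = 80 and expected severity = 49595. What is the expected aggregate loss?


E[S] = E[N] * E[X]
= 80 * 49595
= 3.9676e+06


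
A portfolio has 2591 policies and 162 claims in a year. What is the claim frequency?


frequency = claims / policies
= 162 / 2591
= 0.0625


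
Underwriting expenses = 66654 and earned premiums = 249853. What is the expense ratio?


Expense ratio = expenses / premiums
= 66654 / 249853
= 0.2668


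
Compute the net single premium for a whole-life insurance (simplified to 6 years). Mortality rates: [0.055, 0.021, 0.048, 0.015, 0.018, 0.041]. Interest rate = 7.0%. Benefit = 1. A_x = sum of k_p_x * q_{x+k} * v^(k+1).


v = 0.934579
Year 0: k_p_x=1.0, q=0.055, term=0.051402
Year 1: k_p_x=0.945, q=0.021, term=0.017333
Year 2: k_p_x=0.925155, q=0.048, term=0.03625
Year 3: k_p_x=0.880748, q=0.015, term=0.010079
Year 4: k_p_x=0.867536, q=0.018, term=0.011134
Year 5: k_p_x=0.851921, q=0.041, term=0.023274
A_x = 0.1495


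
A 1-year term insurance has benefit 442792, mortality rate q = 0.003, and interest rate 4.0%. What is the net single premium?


NSP = benefit * q * v
v = 1/(1+i) = 0.961538
NSP = 442792 * 0.003 * 0.961538
= 1277.2846


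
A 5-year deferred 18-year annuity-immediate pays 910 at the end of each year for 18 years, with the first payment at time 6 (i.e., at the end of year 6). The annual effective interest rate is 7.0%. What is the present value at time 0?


PV at time 5 of the 18-year annuity-immediate:
a_n = 910 * (1-(1+0.07)^(-18))/0.07 = 9153.7691
Discount back 5 years to time 0:
PV = 9153.7691 * (1+0.07)^(-5)
= 9153.7691 * 0.712986
= 6526.5108


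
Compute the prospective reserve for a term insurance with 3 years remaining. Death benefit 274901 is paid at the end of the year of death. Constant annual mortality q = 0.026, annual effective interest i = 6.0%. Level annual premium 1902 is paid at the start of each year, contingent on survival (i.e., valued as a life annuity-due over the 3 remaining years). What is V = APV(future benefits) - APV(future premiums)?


v = 1/(1+i) = 0.943396
APV(future benefits) per unit = sum_{k=0}^{2} k_p_x * q * v^(k+1) = 0.067776
APV(future benefits) = 274901 * 0.067776 = 18631.763
Life annuity-due factor ä_{x:3} = sum_{k=0}^{2} k_p_x * v^k = 2.763186
APV(future premiums) = 1902 * 2.763186 = 5255.5801
V = 18631.763 - 5255.5801
= 13376.1829


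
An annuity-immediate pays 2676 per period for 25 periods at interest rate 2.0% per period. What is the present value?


PV = PMT * (1 - (1+i)^(-n)) / i
= 2676 * (1 - (1+0.02)^(-25)) / 0.02
= 2676 * (1 - 0.609531) / 0.02
= 2676 * 19.523456
= 52244.7695


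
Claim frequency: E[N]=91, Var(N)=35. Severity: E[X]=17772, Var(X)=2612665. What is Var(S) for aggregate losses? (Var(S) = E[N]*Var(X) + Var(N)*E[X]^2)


Var(S) = E[N]*Var(X) + Var(N)*E[X]^2
= 91*2612665 + 35*17772^2
= 237752515 + 11054539440
= 1.1292e+10


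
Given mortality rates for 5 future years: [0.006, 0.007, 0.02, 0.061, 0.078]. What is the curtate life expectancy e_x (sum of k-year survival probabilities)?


e_x = sum_{k=1}^{n} k_p_x
k_p_x values:
  1_p_x = 0.994
  2_p_x = 0.987042
  3_p_x = 0.967301
  4_p_x = 0.908296
  5_p_x = 0.837449
e_x = 4.6941


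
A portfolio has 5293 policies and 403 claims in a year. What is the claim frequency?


frequency = claims / policies
= 403 / 5293
= 0.0761


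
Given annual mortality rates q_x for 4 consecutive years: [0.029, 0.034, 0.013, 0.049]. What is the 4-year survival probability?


p_k = 1 - q_k for each year
Survival = product of (1 - q_k)
= 0.971 * 0.966 * 0.987 * 0.951
= 0.8804


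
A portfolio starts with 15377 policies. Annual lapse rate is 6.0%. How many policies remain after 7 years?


remaining = initial * (1 - lapse)^years
= 15377 * (1 - 0.06)^7
= 15377 * 0.648478
= 9971.64


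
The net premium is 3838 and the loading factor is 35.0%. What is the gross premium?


Gross = net * (1 + loading)
= 3838 * (1 + 0.35)
= 3838 * 1.35
= 5181.3


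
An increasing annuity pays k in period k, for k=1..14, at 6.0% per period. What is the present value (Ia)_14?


(Ia)_n = sum_{k=1}^{n} k * v^k, v = 1/(1+i)
v = 0.943396
Sum computed term by term:
(Ia)_14 = 61.0078


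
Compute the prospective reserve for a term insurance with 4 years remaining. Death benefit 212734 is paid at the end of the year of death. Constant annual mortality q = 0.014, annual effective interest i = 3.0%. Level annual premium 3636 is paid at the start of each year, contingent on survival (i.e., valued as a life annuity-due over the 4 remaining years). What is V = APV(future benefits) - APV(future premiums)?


v = 1/(1+i) = 0.970874
APV(future benefits) per unit = sum_{k=0}^{3} k_p_x * q * v^(k+1) = 0.050983
APV(future benefits) = 212734 * 0.050983 = 10845.8715
Life annuity-due factor ä_{x:4} = sum_{k=0}^{3} k_p_x * v^k = 3.750911
APV(future premiums) = 3636 * 3.750911 = 13638.3118
V = 10845.8715 - 13638.3118
= -2792.4402


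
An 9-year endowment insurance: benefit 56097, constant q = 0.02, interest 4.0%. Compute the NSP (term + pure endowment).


Term component = 7745.4976
Pure endowment = 9_p_x * v^9 * benefit = 0.833748 * 0.702587 * 56097 = 32860.5073
NSP = 40606.0049


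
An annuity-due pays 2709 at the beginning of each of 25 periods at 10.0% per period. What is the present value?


PV_due = PMT * (1-(1+i)^(-n))/i * (1+i)
PV_immediate = 24589.7014
PV_due = 24589.7014 * 1.1
= 27048.6716


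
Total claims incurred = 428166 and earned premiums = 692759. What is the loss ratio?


Loss ratio = claims / premiums
= 428166 / 692759
= 0.6181


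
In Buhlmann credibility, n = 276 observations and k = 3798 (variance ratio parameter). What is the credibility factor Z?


Z = n / (n + k)
= 276 / (276 + 3798)
= 276 / 4074
= 0.0677


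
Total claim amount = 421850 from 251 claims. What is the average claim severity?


severity = total / number
= 421850 / 251
= 1680.6773


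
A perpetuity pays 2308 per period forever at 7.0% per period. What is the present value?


PV = PMT / i
= 2308 / 0.07
= 32971.4286


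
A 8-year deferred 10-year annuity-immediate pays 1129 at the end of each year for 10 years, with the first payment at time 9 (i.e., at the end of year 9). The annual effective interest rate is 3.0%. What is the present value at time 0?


PV at time 8 of the 10-year annuity-immediate:
a_n = 1129 * (1-(1+0.03)^(-10))/0.03 = 9630.599
Discount back 8 years to time 0:
PV = 9630.599 * (1+0.03)^(-8)
= 9630.599 * 0.789409
= 7602.4838


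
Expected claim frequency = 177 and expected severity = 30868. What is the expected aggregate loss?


E[S] = E[N] * E[X]
= 177 * 30868
= 5.4636e+06


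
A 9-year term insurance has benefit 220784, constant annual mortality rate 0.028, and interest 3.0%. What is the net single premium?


NSP = benefit * sum_{k=0}^{n-1} k_p_x * q * v^(k+1)
With constant q=0.028, v=0.970874
Sum = 0.196215
NSP = 220784 * 0.196215
= 43321.0371


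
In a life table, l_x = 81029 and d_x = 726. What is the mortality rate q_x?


q_x = d_x / l_x
= 726 / 81029
= 0.009


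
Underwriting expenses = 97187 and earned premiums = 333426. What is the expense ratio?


Expense ratio = expenses / premiums
= 97187 / 333426
= 0.2915


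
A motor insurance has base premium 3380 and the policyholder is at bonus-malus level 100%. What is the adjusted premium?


adjusted = base * BM_level / 100
= 3380 * 100 / 100
= 3380 * 1.0
= 3380.0


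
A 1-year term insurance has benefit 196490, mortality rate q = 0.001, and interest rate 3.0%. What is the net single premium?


NSP = benefit * q * v
v = 1/(1+i) = 0.970874
NSP = 196490 * 0.001 * 0.970874
= 190.767


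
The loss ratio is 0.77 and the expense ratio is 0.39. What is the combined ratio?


Combined ratio = loss ratio + expense ratio
= 0.77 + 0.39
= 1.16


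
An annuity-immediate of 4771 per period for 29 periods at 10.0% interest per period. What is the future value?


FV = PMT * ((1+i)^n - 1) / i
= 4771 * ((1.1)^29 - 1) / 0.1
= 4771 * (15.863093 - 1) / 0.1
= 709118.1657


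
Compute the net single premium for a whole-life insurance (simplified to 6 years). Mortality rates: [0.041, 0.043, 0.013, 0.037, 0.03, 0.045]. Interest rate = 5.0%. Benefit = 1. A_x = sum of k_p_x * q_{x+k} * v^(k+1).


v = 0.952381
Year 0: k_p_x=1.0, q=0.041, term=0.039048
Year 1: k_p_x=0.959, q=0.043, term=0.037403
Year 2: k_p_x=0.917763, q=0.013, term=0.010306
Year 3: k_p_x=0.905832, q=0.037, term=0.027574
Year 4: k_p_x=0.872316, q=0.03, term=0.020504
Year 5: k_p_x=0.846147, q=0.045, term=0.028413
A_x = 0.1632


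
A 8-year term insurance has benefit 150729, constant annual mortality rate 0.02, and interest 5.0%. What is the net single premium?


NSP = benefit * sum_{k=0}^{n-1} k_p_x * q * v^(k+1)
With constant q=0.02, v=0.952381
Sum = 0.121191
NSP = 150729 * 0.121191
= 18267.0671


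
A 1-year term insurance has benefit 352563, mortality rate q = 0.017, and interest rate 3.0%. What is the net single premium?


NSP = benefit * q * v
v = 1/(1+i) = 0.970874
NSP = 352563 * 0.017 * 0.970874
= 5819.001


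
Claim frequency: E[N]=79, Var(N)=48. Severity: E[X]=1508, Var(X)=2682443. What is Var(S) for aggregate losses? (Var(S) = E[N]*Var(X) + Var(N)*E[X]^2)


Var(S) = E[N]*Var(X) + Var(N)*E[X]^2
= 79*2682443 + 48*1508^2
= 211912997 + 109155072
= 3.2107e+08


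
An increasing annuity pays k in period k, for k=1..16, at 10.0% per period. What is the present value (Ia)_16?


(Ia)_n = sum_{k=1}^{n} k * v^k, v = 1/(1+i)
v = 0.909091
Sum computed term by term:
(Ia)_16 = 51.2401


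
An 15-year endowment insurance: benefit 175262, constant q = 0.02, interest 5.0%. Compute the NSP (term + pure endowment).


Term component = 32285.0447
Pure endowment = 15_p_x * v^15 * benefit = 0.738569 * 0.481017 * 175262 = 62264.3434
NSP = 94549.3881


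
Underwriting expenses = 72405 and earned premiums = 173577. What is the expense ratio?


Expense ratio = expenses / premiums
= 72405 / 173577
= 0.4171


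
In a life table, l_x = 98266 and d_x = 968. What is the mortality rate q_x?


q_x = d_x / l_x
= 968 / 98266
= 0.0099


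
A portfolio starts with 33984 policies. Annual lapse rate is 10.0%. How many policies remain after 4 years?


remaining = initial * (1 - lapse)^years
= 33984 * (1 - 0.1)^4
= 33984 * 0.6561
= 22296.9024


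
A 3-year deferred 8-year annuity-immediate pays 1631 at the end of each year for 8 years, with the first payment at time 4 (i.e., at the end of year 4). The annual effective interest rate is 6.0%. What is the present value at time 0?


PV at time 3 of the 8-year annuity-immediate:
a_n = 1631 * (1-(1+0.06)^(-8))/0.06 = 10128.1737
Discount back 3 years to time 0:
PV = 10128.1737 * (1+0.06)^(-3)
= 10128.1737 * 0.839619
= 8503.8099


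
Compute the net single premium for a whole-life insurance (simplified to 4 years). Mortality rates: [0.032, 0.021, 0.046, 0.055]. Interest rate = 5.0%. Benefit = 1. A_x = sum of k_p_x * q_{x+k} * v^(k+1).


v = 0.952381
Year 0: k_p_x=1.0, q=0.032, term=0.030476
Year 1: k_p_x=0.968, q=0.021, term=0.018438
Year 2: k_p_x=0.947672, q=0.046, term=0.037657
Year 3: k_p_x=0.904079, q=0.055, term=0.040908
A_x = 0.1275


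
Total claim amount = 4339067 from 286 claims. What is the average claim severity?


severity = total / number
= 4339067 / 286
= 15171.5629


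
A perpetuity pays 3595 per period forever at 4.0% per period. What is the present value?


PV = PMT / i
= 3595 / 0.04
= 89875.0


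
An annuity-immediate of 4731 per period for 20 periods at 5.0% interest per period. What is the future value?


FV = PMT * ((1+i)^n - 1) / i
= 4731 * ((1.05)^20 - 1) / 0.05
= 4731 * (2.653298 - 1) / 0.05
= 156435.0289


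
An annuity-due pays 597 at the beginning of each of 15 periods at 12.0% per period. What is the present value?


PV_due = PMT * (1-(1+i)^(-n))/i * (1+i)
PV_immediate = 4066.0861
PV_due = 4066.0861 * 1.12
= 4554.0164


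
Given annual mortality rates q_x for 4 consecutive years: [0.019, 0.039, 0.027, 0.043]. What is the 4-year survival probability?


p_k = 1 - q_k for each year
Survival = product of (1 - q_k)
= 0.981 * 0.961 * 0.973 * 0.957
= 0.8778


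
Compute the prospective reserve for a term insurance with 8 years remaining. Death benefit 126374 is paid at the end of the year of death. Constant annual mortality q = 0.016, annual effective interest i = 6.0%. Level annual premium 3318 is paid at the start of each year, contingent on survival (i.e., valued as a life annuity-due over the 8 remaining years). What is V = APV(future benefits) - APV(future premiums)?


v = 1/(1+i) = 0.943396
APV(future benefits) per unit = sum_{k=0}^{7} k_p_x * q * v^(k+1) = 0.09443
APV(future benefits) = 126374 * 0.09443 = 11933.4354
Life annuity-due factor ä_{x:8} = sum_{k=0}^{7} k_p_x * v^k = 6.255955
APV(future premiums) = 3318 * 6.255955 = 20757.2597
V = 11933.4354 - 20757.2597
= -8823.8243


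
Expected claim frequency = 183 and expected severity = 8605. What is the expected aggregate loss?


E[S] = E[N] * E[X]
= 183 * 8605
= 1.5747e+06


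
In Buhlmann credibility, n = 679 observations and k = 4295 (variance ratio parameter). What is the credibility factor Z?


Z = n / (n + k)
= 679 / (679 + 4295)
= 679 / 4974
= 0.1365


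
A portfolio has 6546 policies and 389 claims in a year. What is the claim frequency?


frequency = claims / policies
= 389 / 6546
= 0.0594


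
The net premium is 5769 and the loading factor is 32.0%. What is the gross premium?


Gross = net * (1 + loading)
= 5769 * (1 + 0.32)
= 5769 * 1.32
= 7615.08


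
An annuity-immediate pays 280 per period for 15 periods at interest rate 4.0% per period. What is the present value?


PV = PMT * (1 - (1+i)^(-n)) / i
= 280 * (1 - (1+0.04)^(-15)) / 0.04
= 280 * (1 - 0.555265) / 0.04
= 280 * 11.118387
= 3113.1485


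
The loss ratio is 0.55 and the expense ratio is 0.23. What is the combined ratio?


Combined ratio = loss ratio + expense ratio
= 0.55 + 0.23
= 0.78


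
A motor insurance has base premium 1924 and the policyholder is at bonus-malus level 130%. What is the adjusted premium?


adjusted = base * BM_level / 100
= 1924 * 130 / 100
= 1924 * 1.3
= 2501.2


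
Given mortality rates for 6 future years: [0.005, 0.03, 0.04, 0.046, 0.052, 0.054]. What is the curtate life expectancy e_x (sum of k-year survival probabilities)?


e_x = sum_{k=1}^{n} k_p_x
k_p_x values:
  1_p_x = 0.995
  2_p_x = 0.96515
  3_p_x = 0.926544
  4_p_x = 0.883923
  5_p_x = 0.837959
  6_p_x = 0.792709
e_x = 5.4013


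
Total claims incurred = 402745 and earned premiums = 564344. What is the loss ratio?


Loss ratio = claims / premiums
= 402745 / 564344
= 0.7137


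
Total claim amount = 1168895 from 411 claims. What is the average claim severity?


severity = total / number
= 1168895 / 411
= 2844.0268


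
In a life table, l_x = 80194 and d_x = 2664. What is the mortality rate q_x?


q_x = d_x / l_x
= 2664 / 80194
= 0.0332


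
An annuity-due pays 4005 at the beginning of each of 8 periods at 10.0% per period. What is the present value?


PV_due = PMT * (1-(1+i)^(-n))/i * (1+i)
PV_immediate = 21366.3794
PV_due = 21366.3794 * 1.1
= 23503.0174


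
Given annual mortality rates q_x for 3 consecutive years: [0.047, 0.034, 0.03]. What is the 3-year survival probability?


p_k = 1 - q_k for each year
Survival = product of (1 - q_k)
= 0.953 * 0.966 * 0.97
= 0.893


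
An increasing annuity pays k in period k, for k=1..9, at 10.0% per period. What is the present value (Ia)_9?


(Ia)_n = sum_{k=1}^{n} k * v^k, v = 1/(1+i)
v = 0.909091
Sum computed term by term:
(Ia)_9 = 25.1805


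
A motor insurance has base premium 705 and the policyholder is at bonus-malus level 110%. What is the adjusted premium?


adjusted = base * BM_level / 100
= 705 * 110 / 100
= 705 * 1.1
= 775.5


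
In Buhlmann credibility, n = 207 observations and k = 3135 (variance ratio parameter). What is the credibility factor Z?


Z = n / (n + k)
= 207 / (207 + 3135)
= 207 / 3342
= 0.0619


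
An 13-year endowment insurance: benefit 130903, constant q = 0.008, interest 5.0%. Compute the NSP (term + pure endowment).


Term component = 9429.7255
Pure endowment = 13_p_x * v^13 * benefit = 0.900848 * 0.530321 * 130903 = 62537.4905
NSP = 71967.2159


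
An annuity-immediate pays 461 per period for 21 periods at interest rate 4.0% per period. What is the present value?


PV = PMT * (1 - (1+i)^(-n)) / i
= 461 * (1 - (1+0.04)^(-21)) / 0.04
= 461 * (1 - 0.438834) / 0.04
= 461 * 14.02916
= 6467.4427


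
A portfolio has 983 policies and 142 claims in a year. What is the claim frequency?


frequency = claims / policies
= 142 / 983
= 0.1445


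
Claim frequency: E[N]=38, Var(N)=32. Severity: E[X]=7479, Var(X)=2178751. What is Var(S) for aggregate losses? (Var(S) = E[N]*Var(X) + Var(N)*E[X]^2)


Var(S) = E[N]*Var(X) + Var(N)*E[X]^2
= 38*2178751 + 32*7479^2
= 82792538 + 1789934112
= 1.8727e+09


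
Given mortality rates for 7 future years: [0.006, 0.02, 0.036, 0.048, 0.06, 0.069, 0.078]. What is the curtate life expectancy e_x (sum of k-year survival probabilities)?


e_x = sum_{k=1}^{n} k_p_x
k_p_x values:
  1_p_x = 0.994
  2_p_x = 0.97412
  3_p_x = 0.939052
  4_p_x = 0.893977
  5_p_x = 0.840339
  6_p_x = 0.782355
  7_p_x = 0.721332
e_x = 6.1452


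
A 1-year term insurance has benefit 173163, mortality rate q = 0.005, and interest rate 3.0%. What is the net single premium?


NSP = benefit * q * v
v = 1/(1+i) = 0.970874
NSP = 173163 * 0.005 * 0.970874
= 840.5971


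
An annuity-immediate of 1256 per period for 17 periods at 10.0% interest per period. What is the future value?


FV = PMT * ((1+i)^n - 1) / i
= 1256 * ((1.1)^17 - 1) / 0.1
= 1256 * (5.05447 - 1) / 0.1
= 50924.1468


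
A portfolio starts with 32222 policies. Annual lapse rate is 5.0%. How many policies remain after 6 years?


remaining = initial * (1 - lapse)^years
= 32222 * (1 - 0.05)^6
= 32222 * 0.735092
= 23686.1309


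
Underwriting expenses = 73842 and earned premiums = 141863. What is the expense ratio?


Expense ratio = expenses / premiums
= 73842 / 141863
= 0.5205


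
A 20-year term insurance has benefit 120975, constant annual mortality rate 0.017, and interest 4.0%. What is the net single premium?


NSP = benefit * sum_{k=0}^{n-1} k_p_x * q * v^(k+1)
With constant q=0.017, v=0.961538
Sum = 0.201646
NSP = 120975 * 0.201646
= 24394.0644


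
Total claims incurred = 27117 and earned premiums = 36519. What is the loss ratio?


Loss ratio = claims / premiums
= 27117 / 36519
= 0.7425


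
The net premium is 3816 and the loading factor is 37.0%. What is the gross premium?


Gross = net * (1 + loading)
= 3816 * (1 + 0.37)
= 3816 * 1.37
= 5227.92


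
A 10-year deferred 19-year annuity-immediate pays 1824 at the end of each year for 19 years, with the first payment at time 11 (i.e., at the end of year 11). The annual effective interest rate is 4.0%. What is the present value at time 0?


PV at time 10 of the 19-year annuity-immediate:
a_n = 1824 * (1-(1+0.04)^(-19))/0.04 = 23956.3055
Discount back 10 years to time 0:
PV = 23956.3055 * (1+0.04)^(-10)
= 23956.3055 * 0.675564
= 16184.0216


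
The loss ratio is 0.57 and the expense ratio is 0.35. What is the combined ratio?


Combined ratio = loss ratio + expense ratio
= 0.57 + 0.35
= 0.92


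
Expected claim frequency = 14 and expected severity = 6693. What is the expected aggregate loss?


E[S] = E[N] * E[X]
= 14 * 6693
= 93702


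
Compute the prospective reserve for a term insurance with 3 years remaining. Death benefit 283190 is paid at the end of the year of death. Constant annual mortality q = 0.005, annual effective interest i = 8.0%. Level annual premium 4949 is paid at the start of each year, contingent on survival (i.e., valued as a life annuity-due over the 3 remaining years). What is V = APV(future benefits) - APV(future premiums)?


v = 1/(1+i) = 0.925926
APV(future benefits) per unit = sum_{k=0}^{2} k_p_x * q * v^(k+1) = 0.012824
APV(future benefits) = 283190 * 0.012824 = 3631.7586
Life annuity-due factor ä_{x:3} = sum_{k=0}^{2} k_p_x * v^k = 2.770083
APV(future premiums) = 4949 * 2.770083 = 13709.1416
V = 3631.7586 - 13709.1416
= -10077.383


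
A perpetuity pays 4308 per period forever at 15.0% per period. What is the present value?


PV = PMT / i
= 4308 / 0.15
= 28720.0


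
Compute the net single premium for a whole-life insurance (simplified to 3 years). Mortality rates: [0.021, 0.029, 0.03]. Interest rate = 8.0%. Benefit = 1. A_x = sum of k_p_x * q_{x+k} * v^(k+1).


v = 0.925926
Year 0: k_p_x=1.0, q=0.021, term=0.019444
Year 1: k_p_x=0.979, q=0.029, term=0.024341
Year 2: k_p_x=0.950609, q=0.03, term=0.022639
A_x = 0.0664


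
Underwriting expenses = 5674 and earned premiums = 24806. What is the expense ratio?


Expense ratio = expenses / premiums
= 5674 / 24806
= 0.2287


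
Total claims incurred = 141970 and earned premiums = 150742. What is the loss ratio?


Loss ratio = claims / premiums
= 141970 / 150742
= 0.9418


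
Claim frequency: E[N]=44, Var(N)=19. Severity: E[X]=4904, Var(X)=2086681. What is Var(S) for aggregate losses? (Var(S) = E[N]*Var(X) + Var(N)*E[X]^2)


Var(S) = E[N]*Var(X) + Var(N)*E[X]^2
= 44*2086681 + 19*4904^2
= 91813964 + 456935104
= 5.4875e+08


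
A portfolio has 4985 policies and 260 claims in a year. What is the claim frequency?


frequency = claims / policies
= 260 / 4985
= 0.0522


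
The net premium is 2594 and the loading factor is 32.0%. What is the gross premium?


Gross = net * (1 + loading)
= 2594 * (1 + 0.32)
= 2594 * 1.32
= 3424.08


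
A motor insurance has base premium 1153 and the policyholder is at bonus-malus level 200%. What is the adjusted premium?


adjusted = base * BM_level / 100
= 1153 * 200 / 100
= 1153 * 2.0
= 2306.0


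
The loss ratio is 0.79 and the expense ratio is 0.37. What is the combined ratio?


Combined ratio = loss ratio + expense ratio
= 0.79 + 0.37
= 1.16


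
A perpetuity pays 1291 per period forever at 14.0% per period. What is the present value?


PV = PMT / i
= 1291 / 0.14
= 9221.4286


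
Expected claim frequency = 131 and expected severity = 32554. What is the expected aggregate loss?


E[S] = E[N] * E[X]
= 131 * 32554
= 4.2646e+06


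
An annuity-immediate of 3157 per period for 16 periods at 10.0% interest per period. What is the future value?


FV = PMT * ((1+i)^n - 1) / i
= 3157 * ((1.1)^16 - 1) / 0.1
= 3157 * (4.594973 - 1) / 0.1
= 113493.2972


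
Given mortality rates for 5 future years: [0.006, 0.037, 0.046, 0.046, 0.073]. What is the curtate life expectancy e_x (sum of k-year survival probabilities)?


e_x = sum_{k=1}^{n} k_p_x
k_p_x values:
  1_p_x = 0.994
  2_p_x = 0.957222
  3_p_x = 0.91319
  4_p_x = 0.871183
  5_p_x = 0.807587
e_x = 4.5432


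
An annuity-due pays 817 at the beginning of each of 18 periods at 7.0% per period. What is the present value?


PV_due = PMT * (1-(1+i)^(-n))/i * (1+i)
PV_immediate = 8218.274
PV_due = 8218.274 * 1.07
= 8793.5532


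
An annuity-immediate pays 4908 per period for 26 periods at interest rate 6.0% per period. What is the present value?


PV = PMT * (1 - (1+i)^(-n)) / i
= 4908 * (1 - (1+0.06)^(-26)) / 0.06
= 4908 * (1 - 0.21981) / 0.06
= 4908 * 13.003166
= 63819.5396


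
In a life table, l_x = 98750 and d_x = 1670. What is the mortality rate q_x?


q_x = d_x / l_x
= 1670 / 98750
= 0.0169


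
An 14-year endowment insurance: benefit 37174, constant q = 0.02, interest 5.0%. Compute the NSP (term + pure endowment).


Term component = 6578.3069
Pure endowment = 14_p_x * v^14 * benefit = 0.753642 * 0.505068 * 37174 = 14149.926
NSP = 20728.2328


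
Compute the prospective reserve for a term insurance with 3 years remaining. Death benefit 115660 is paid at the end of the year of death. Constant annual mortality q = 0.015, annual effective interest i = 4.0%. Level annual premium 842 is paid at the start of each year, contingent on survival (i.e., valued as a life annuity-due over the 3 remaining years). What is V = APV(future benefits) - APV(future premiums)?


v = 1/(1+i) = 0.961538
APV(future benefits) per unit = sum_{k=0}^{2} k_p_x * q * v^(k+1) = 0.041021
APV(future benefits) = 115660 * 0.041021 = 4744.5227
Life annuity-due factor ä_{x:3} = sum_{k=0}^{2} k_p_x * v^k = 2.844143
APV(future premiums) = 842 * 2.844143 = 2394.7684
V = 4744.5227 - 2394.7684
= 2349.7543


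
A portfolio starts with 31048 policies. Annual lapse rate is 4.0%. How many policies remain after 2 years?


remaining = initial * (1 - lapse)^years
= 31048 * (1 - 0.04)^2
= 31048 * 0.9216
= 28613.8368


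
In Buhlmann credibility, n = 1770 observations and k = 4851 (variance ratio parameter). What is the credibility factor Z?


Z = n / (n + k)
= 1770 / (1770 + 4851)
= 1770 / 6621
= 0.2673


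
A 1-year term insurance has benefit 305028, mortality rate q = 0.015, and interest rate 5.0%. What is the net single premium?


NSP = benefit * q * v
v = 1/(1+i) = 0.952381
NSP = 305028 * 0.015 * 0.952381
= 4357.5429


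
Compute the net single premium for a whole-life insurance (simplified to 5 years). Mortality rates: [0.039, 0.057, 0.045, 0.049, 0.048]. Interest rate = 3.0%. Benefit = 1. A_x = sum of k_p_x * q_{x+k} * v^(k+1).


v = 0.970874
Year 0: k_p_x=1.0, q=0.039, term=0.037864
Year 1: k_p_x=0.961, q=0.057, term=0.051633
Year 2: k_p_x=0.906223, q=0.045, term=0.03732
Year 3: k_p_x=0.865443, q=0.049, term=0.037678
Year 4: k_p_x=0.823036, q=0.048, term=0.034078
A_x = 0.1986


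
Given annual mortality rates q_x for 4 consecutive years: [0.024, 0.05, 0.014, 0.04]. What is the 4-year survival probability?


p_k = 1 - q_k for each year
Survival = product of (1 - q_k)
= 0.976 * 0.95 * 0.986 * 0.96
= 0.8777


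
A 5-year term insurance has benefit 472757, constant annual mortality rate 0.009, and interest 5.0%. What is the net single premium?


NSP = benefit * sum_{k=0}^{n-1} k_p_x * q * v^(k+1)
With constant q=0.009, v=0.952381
Sum = 0.038304
NSP = 472757 * 0.038304
= 18108.451


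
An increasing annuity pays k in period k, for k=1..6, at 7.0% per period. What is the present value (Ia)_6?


(Ia)_n = sum_{k=1}^{n} k * v^k, v = 1/(1+i)
v = 0.934579
Sum computed term by term:
(Ia)_6 = 15.7449


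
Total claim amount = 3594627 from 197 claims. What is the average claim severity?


severity = total / number
= 3594627 / 197
= 18246.8376


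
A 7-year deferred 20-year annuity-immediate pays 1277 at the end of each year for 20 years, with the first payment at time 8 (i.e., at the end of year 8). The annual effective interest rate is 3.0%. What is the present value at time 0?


PV at time 7 of the 20-year annuity-immediate:
a_n = 1277 * (1-(1+0.03)^(-20))/0.03 = 18998.5354
Discount back 7 years to time 0:
PV = 18998.5354 * (1+0.03)^(-7)
= 18998.5354 * 0.813092
= 15447.5479


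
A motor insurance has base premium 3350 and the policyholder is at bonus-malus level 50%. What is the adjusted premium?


adjusted = base * BM_level / 100
= 3350 * 50 / 100
= 3350 * 0.5
= 1675.0


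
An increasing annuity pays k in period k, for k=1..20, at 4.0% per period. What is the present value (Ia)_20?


(Ia)_n = sum_{k=1}^{n} k * v^k, v = 1/(1+i)
v = 0.961538
Sum computed term by term:
(Ia)_20 = 125.155


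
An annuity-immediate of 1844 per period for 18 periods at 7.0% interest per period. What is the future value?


FV = PMT * ((1+i)^n - 1) / i
= 1844 * ((1.07)^18 - 1) / 0.07
= 1844 * (3.379932 - 1) / 0.07
= 62694.2159


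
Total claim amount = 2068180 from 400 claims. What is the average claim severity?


severity = total / number
= 2068180 / 400
= 5170.45


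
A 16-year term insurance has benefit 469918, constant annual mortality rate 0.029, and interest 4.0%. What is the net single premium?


NSP = benefit * sum_{k=0}^{n-1} k_p_x * q * v^(k+1)
With constant q=0.029, v=0.961538
Sum = 0.280162
NSP = 469918 * 0.280162
= 131653.3665


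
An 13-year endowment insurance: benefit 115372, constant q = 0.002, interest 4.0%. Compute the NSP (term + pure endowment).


Term component = 2279.1729
Pure endowment = 13_p_x * v^13 * benefit = 0.97431 * 0.600574 * 115372 = 67509.3688
NSP = 69788.5417


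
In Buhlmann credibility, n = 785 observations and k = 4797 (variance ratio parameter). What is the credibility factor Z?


Z = n / (n + k)
= 785 / (785 + 4797)
= 785 / 5582
= 0.1406


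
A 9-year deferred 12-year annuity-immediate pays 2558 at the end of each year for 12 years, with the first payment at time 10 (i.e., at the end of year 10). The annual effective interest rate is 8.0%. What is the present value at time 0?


PV at time 9 of the 12-year annuity-immediate:
a_n = 2558 * (1-(1+0.08)^(-12))/0.08 = 19277.2876
Discount back 9 years to time 0:
PV = 19277.2876 * (1+0.08)^(-9)
= 19277.2876 * 0.500249
= 9643.4432


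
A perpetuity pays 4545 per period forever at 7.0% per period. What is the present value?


PV = PMT / i
= 4545 / 0.07
= 64928.5714


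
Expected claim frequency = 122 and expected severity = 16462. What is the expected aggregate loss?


E[S] = E[N] * E[X]
= 122 * 16462
= 2.0084e+06


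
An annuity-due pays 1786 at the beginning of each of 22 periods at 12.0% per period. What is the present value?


PV_due = PMT * (1-(1+i)^(-n))/i * (1+i)
PV_immediate = 13653.3373
PV_due = 13653.3373 * 1.12
= 15291.7378


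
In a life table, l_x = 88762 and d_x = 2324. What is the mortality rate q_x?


q_x = d_x / l_x
= 2324 / 88762
= 0.0262


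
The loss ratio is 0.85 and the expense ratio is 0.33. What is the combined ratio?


Combined ratio = loss ratio + expense ratio
= 0.85 + 0.33
= 1.18


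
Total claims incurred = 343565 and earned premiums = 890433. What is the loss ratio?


Loss ratio = claims / premiums
= 343565 / 890433
= 0.3858


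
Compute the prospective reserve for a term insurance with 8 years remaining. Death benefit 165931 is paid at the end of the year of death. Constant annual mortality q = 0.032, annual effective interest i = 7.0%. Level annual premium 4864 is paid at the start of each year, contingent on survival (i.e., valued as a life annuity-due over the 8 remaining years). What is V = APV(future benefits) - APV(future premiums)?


v = 1/(1+i) = 0.934579
APV(future benefits) per unit = sum_{k=0}^{7} k_p_x * q * v^(k+1) = 0.172964
APV(future benefits) = 165931 * 0.172964 = 28700.1654
Life annuity-due factor ä_{x:8} = sum_{k=0}^{7} k_p_x * v^k = 5.783499
APV(future premiums) = 4864 * 5.783499 = 28130.9394
V = 28700.1654 - 28130.9394
= 569.226


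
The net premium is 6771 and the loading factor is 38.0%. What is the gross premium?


Gross = net * (1 + loading)
= 6771 * (1 + 0.38)
= 6771 * 1.38
= 9343.98


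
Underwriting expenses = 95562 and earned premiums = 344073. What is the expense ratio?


Expense ratio = expenses / premiums
= 95562 / 344073
= 0.2777


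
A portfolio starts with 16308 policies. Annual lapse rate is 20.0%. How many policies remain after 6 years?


remaining = initial * (1 - lapse)^years
= 16308 * (1 - 0.2)^6
= 16308 * 0.262144
= 4275.0444


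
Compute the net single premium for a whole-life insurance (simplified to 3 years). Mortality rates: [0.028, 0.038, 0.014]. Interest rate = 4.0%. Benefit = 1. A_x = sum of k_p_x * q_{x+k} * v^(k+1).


v = 0.961538
Year 0: k_p_x=1.0, q=0.028, term=0.026923
Year 1: k_p_x=0.972, q=0.038, term=0.034149
Year 2: k_p_x=0.935064, q=0.014, term=0.011638
A_x = 0.0727


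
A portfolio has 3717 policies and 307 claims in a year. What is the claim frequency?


frequency = claims / policies
= 307 / 3717
= 0.0826


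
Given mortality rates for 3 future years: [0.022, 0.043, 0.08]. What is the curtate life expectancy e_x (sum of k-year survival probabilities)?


e_x = sum_{k=1}^{n} k_p_x
k_p_x values:
  1_p_x = 0.978
  2_p_x = 0.935946
  3_p_x = 0.86107
e_x = 2.775


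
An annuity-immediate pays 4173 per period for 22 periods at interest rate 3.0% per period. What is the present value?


PV = PMT * (1 - (1+i)^(-n)) / i
= 4173 * (1 - (1+0.03)^(-22)) / 0.03
= 4173 * (1 - 0.521893) / 0.03
= 4173 * 15.936917
= 66504.7531


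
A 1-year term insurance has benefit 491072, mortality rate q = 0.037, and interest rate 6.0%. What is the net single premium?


NSP = benefit * q * v
v = 1/(1+i) = 0.943396
NSP = 491072 * 0.037 * 0.943396
= 17141.1925
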